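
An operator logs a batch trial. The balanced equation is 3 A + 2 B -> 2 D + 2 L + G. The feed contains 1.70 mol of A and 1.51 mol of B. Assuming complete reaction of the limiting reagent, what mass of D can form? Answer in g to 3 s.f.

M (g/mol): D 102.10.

116 g

n(A) = 1.700 mol
n(B) = 1.510 mol
n/ν for A = 1.700/3 = 0.5667
n/ν for B = 1.510/2 = 0.7550
Smallest n/ν is A → limiting reagent.
n(D) = (2/3) × 1.700 = 1.133 mol
mass = 1.133 × 102.10 = 115.7 g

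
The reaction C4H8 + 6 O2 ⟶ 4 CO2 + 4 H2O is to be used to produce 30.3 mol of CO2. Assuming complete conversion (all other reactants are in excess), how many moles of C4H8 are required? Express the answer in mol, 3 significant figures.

7.58 mol

n(CO2) = 30.30 mol
n(C4H8) = (1/4) × 30.30 = 7.575 mol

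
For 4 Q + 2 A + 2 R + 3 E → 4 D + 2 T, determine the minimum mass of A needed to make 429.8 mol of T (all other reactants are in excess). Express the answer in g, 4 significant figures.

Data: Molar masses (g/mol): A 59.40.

n(T) = 429.8 mol
n(A) = (2/2) × 429.8 = 429.8 mol
mass = 429.8 × 59.40 = 25530 g

25530 g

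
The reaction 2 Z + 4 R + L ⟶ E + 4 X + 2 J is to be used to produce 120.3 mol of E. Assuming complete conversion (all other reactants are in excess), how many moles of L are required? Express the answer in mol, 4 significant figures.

n(E) = 120.3 mol
n(L) = (1/1) × 120.3 = 120.3 mol

120.3 mol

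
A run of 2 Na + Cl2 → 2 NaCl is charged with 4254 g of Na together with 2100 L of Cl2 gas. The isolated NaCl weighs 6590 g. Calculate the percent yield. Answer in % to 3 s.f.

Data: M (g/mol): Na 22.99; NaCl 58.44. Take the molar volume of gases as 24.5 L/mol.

n(Na) = 4254 / 22.99 = 185.0 mol
n(Cl2) = 2100 / 24.5 = 85.71 mol
n/ν for Na = 185.0/2 = 92.50
n/ν for Cl2 = 85.71/1 = 85.71
Smallest n/ν is Cl2 → limiting reagent.
theoretical n(NaCl) = (2/1) × 85.71 = 171.4 mol → 10020 g
% yield = 6590 / 10020 × 100 = 65.77 %

65.8 %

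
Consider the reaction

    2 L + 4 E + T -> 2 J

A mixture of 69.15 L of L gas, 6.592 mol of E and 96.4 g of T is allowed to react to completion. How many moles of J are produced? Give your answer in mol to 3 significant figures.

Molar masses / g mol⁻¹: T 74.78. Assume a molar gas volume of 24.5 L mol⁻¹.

n(L) = 69.15 / 24.5 = 2.822 mol
n(E) = 6.592 mol
n(T) = 96.40 / 74.78 = 1.289 mol
n/ν → L: 1.411, E: 1.648, T: 1.289; T is limiting.
n(J) = (2/1) × 1.289 = 2.578 mol

2.58 mol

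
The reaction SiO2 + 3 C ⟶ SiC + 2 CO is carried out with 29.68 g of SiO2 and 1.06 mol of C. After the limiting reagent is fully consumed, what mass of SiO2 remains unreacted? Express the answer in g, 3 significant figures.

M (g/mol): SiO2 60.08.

8.45 g

n(SiO2) = 29.68 / 60.08 = 0.4940 mol
n(C) = 1.060 mol
n/ν for SiO2 = 0.4940/1 = 0.4940
n/ν for C = 1.060/3 = 0.3533
Smallest n/ν is C → limiting reagent.
SiO2 consumed = (1/3) × 1.060 = 0.3533 mol
SiO2 remaining = 0.4940 − 0.3533 = 0.1407 mol
mass = 0.1407 × 60.08 = 8.453 g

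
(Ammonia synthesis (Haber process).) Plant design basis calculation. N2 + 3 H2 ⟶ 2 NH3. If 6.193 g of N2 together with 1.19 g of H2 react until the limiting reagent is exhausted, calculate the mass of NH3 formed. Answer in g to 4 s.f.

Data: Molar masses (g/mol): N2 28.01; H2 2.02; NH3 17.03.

6.688 g

n(N2) = 6.193 / 28.01 = 0.2211 mol
n(H2) = 1.190 / 2.02 = 0.5891 mol
n/ν for N2 = 0.2211/1 = 0.2211
n/ν for H2 = 0.5891/3 = 0.1964
Smallest n/ν is H2 → limiting reagent.
n(NH3) = (2/3) × 0.5891 = 0.3927 mol
mass = 0.3927 × 17.03 = 6.688 g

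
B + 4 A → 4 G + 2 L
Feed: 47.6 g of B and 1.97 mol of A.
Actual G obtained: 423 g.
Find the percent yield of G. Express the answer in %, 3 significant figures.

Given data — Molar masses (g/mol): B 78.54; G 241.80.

88.8 %

n(B) = 47.60 / 78.54 = 0.6061 mol
n(A) = 1.970 mol
n/ν for B = 0.6061/1 = 0.6061
n/ν for A = 1.970/4 = 0.4925
Smallest n/ν is A → limiting reagent.
theoretical n(G) = (4/4) × 1.970 = 1.970 mol → 476.3 g
% yield = 423 / 476.3 × 100 = 88.81 %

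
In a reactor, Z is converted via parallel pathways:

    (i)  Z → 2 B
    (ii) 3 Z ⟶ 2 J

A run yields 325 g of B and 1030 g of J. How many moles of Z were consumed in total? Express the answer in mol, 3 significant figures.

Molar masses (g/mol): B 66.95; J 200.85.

10.1 mol

n(B) = 325 / 66.95 = 4.854 mol
n(J) = 1030 / 200.85 = 5.128 mol
n(Z) via (i) = (1/2)×4.854 = 2.427 mol
n(Z) via (ii) = (3/2)×5.128 = 7.692 mol
total n(Z) = 2.427 + 7.692 = 10.12 mol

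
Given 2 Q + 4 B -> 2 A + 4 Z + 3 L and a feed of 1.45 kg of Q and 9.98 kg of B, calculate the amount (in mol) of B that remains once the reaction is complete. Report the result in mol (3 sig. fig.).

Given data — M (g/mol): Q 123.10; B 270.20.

n(Q) = 1.450×1000 / 123.10 = 11.78 mol
n(B) = 9.980×1000 / 270.20 = 36.94 mol
n/ν for Q = 11.78/2 = 5.890
n/ν for B = 36.94/4 = 9.235
Smallest n/ν is Q → limiting reagent.
B consumed = (4/2) × 11.78 = 23.56 mol
B remaining = 36.94 − 23.56 = 13.38 mol

13.4 mol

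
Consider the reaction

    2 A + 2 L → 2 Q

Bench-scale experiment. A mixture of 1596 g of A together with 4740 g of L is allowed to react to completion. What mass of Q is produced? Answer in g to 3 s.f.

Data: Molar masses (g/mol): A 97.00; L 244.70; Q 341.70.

n(A) = 1596 / 97.00 = 16.45 mol
n(L) = 4740 / 244.70 = 19.37 mol
n/ν for A = 16.45/2 = 8.225
n/ν for L = 19.37/2 = 9.685
Smallest n/ν is A → limiting reagent.
n(Q) = (2/2) × 16.45 = 16.45 mol
mass = 16.45 × 341.70 = 5621 g

5620 g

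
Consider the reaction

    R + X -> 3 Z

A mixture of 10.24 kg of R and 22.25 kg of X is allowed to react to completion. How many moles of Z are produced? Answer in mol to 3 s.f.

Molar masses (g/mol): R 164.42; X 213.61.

n(R) = 10.24×1000 / 164.42 = 62.28 mol
n(X) = 22.25×1000 / 213.61 = 104.2 mol
n/ν for R = 62.28/1 = 62.28
n/ν for X = 104.2/1 = 104.2
Smallest n/ν is R → limiting reagent.
n(Z) = (3/1) × 62.28 = 186.8 mol

187 mol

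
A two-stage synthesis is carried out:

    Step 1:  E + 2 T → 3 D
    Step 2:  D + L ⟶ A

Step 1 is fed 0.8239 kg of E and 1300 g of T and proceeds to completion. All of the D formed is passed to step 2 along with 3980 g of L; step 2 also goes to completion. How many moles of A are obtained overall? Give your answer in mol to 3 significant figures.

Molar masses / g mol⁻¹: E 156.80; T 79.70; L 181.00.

15.8 mol

Step 1:
n(E) = 0.8239×1000 / 156.80 = 5.254 mol
n(T) = 1300 / 79.70 = 16.31 mol
n/ν for E = 5.254/1 = 5.254
n/ν for T = 16.31/2 = 8.155
Smallest n/ν is E → limiting reagent.
n(D) produced = (3/1) × 5.254 = 15.76 mol
Step 2:
n(D) available = 15.76 mol
n(L) = 3980 / 181.00 = 21.99 mol
n/ν for D = 15.76/1 = 15.76
n/ν for L = 21.99/1 = 21.99
Smallest n/ν is D → limiting reagent.
n(A) = (1/1) × 15.76 = 15.76 mol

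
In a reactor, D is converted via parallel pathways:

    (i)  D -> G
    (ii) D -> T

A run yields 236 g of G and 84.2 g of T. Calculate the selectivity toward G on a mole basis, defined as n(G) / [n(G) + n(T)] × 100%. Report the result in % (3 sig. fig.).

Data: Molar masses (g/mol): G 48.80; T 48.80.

n(G) = 236 / 48.80 = 4.836 mol
n(T) = 84.2 / 48.80 = 1.725 mol
selectivity = 4.836/(4.836+1.725) × 100 = 73.71 %

73.7 %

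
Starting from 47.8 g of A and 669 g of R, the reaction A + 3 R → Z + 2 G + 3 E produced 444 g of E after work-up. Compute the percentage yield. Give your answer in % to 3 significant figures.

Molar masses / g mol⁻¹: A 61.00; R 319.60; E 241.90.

n(A) = 47.80 / 61.00 = 0.7836 mol
n(R) = 669.0 / 319.60 = 2.093 mol
n/ν for A = 0.7836/1 = 0.7836
n/ν for R = 2.093/3 = 0.6977
Smallest n/ν is R → limiting reagent.
theoretical n(E) = (3/3) × 2.093 = 2.093 mol → 506.3 g
% yield = 444 / 506.3 × 100 = 87.70 %

87.7 %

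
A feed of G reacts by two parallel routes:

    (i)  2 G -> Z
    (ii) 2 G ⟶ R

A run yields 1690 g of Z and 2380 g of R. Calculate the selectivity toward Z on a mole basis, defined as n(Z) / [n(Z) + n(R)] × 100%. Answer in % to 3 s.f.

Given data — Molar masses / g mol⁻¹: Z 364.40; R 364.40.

41.5 %

n(Z) = 1690 / 364.40 = 4.638 mol
n(R) = 2380 / 364.40 = 6.531 mol
selectivity = 4.638/(4.638+6.531) × 100 = 41.53 %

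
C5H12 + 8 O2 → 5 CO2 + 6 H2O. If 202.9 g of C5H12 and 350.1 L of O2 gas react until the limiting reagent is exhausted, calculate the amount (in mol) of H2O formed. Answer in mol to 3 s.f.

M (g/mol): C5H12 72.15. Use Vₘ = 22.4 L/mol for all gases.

11.7 mol

n(C5H12) = 202.9 / 72.15 = 2.812 mol
n(O2) = 350.1 / 22.4 = 15.63 mol
n/ν → C5H12: 2.812, O2: 1.954; O2 is limiting.
n(H2O) = (6/8) × 15.63 = 11.72 mol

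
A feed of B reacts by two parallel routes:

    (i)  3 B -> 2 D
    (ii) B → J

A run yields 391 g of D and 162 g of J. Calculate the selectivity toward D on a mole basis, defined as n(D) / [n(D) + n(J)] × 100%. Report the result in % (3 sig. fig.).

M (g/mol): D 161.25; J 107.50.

n(D) = 391 / 161.25 = 2.425 mol
n(J) = 162 / 107.50 = 1.507 mol
selectivity = 2.425/(2.425+1.507) × 100 = 61.67 %

61.7 %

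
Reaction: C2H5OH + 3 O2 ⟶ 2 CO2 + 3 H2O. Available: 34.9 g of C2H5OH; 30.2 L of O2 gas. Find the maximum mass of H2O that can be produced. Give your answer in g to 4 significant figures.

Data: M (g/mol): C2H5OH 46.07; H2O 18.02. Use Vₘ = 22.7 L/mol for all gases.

n(C2H5OH) = 34.90 / 46.07 = 0.7575 mol
n(O2) = 30.20 / 22.7 = 1.330 mol
n/ν for C2H5OH = 0.7575/1 = 0.7575
n/ν for O2 = 1.330/3 = 0.4433
Smallest n/ν is O2 → limiting reagent.
n(H2O) = (3/3) × 1.330 = 1.330 mol
mass = 1.330 × 18.02 = 23.97 g

23.97 g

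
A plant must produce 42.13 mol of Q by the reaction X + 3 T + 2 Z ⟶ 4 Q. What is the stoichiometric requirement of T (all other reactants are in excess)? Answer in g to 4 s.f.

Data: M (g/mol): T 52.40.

n(Q) = 42.13 mol
n(T) = (3/4) × 42.13 = 31.60 mol
mass = 31.60 × 52.40 = 1656 g

1656 g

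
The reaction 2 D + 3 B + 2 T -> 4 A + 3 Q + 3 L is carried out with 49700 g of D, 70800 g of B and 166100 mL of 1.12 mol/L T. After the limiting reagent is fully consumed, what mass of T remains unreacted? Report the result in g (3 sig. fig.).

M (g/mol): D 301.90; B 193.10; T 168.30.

n(D) = 49700 / 301.90 = 164.6 mol
n(B) = 70800 / 193.10 = 366.6 mol
n(T) = 1.12 × 166100/1000 = 186.0 mol
n/ν for D = 164.6/2 = 82.30
n/ν for B = 366.6/3 = 122.2
n/ν for T = 186.0/2 = 93.00
Smallest n/ν is D → limiting reagent.
T consumed = (2/2) × 164.6 = 164.6 mol
T remaining = 186.0 − 164.6 = 21.40 mol
mass = 21.40 × 168.30 = 3602 g

3600 g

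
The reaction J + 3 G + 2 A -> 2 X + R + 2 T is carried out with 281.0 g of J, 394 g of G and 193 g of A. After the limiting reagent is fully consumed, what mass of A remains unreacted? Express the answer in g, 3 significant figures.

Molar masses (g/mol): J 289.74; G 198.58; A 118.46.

36.3 g

n(J) = 281.0 / 289.74 = 0.9698 mol
n(G) = 394.0 / 198.58 = 1.984 mol
n(A) = 193.0 / 118.46 = 1.629 mol
n/ν for J = 0.9698/1 = 0.9698
n/ν for G = 1.984/3 = 0.6613
n/ν for A = 1.629/2 = 0.8145
Smallest n/ν is G → limiting reagent.
A consumed = (2/3) × 1.984 = 1.323 mol
A remaining = 1.629 − 1.323 = 0.3060 mol
mass = 0.3060 × 118.46 = 36.25 g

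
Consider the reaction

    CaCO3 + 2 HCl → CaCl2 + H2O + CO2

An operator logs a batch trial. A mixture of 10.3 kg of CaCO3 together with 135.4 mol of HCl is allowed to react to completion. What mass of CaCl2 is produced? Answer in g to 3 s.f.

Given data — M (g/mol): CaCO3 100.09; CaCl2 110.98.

n(CaCO3) = 10.30×1000 / 100.09 = 102.9 mol
n(HCl) = 135.4 mol
n/ν for CaCO3 = 102.9/1 = 102.9
n/ν for HCl = 135.4/2 = 67.70
Smallest n/ν is HCl → limiting reagent.
n(CaCl2) = (1/2) × 135.4 = 67.70 mol
mass = 67.70 × 110.98 = 7513 g

7510 g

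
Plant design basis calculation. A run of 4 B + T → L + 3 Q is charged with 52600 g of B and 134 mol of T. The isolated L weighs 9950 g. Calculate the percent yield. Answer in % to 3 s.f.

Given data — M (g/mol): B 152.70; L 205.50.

56.2 %

n(B) = 52600 / 152.70 = 344.5 mol
n(T) = 134.0 mol
n/ν for B = 344.5/4 = 86.13
n/ν for T = 134.0/1 = 134.0
Smallest n/ν is B → limiting reagent.
theoretical n(L) = (1/4) × 344.5 = 86.13 mol → 17700 g
% yield = 9950 / 17700 × 100 = 56.21 %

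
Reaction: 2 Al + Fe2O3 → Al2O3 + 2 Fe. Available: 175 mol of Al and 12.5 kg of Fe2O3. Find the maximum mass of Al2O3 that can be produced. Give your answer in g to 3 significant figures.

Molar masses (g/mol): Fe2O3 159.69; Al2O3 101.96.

7980 g

n(Al) = 175.0 mol
n(Fe2O3) = 12.50×1000 / 159.69 = 78.28 mol
n/ν for Al = 175.0/2 = 87.50
n/ν for Fe2O3 = 78.28/1 = 78.28
Smallest n/ν is Fe2O3 → limiting reagent.
n(Al2O3) = (1/1) × 78.28 = 78.28 mol
mass = 78.28 × 101.96 = 7981 g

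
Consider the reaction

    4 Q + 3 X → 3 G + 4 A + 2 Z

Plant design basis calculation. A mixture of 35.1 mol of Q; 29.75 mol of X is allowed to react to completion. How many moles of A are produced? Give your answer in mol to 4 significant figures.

35.10 mol

n(Q) = 35.10 mol
n(X) = 29.75 mol
n/ν for Q = 35.10/4 = 8.775
n/ν for X = 29.75/3 = 9.917
Smallest n/ν is Q → limiting reagent.
n(A) = (4/4) × 35.10 = 35.10 mol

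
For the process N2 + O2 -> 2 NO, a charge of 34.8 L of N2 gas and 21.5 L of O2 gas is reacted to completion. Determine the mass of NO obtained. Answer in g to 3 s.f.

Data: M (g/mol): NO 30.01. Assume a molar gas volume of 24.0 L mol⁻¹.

53.8 g

n(N2) = 34.80 / 24.0 = 1.450 mol
n(O2) = 21.50 / 24.0 = 0.8958 mol
n/ν for N2 = 1.450/1 = 1.450
n/ν for O2 = 0.8958/1 = 0.8958
Smallest n/ν is O2 → limiting reagent.
n(NO) = (2/1) × 0.8958 = 1.792 mol
mass = 1.792 × 30.01 = 53.78 g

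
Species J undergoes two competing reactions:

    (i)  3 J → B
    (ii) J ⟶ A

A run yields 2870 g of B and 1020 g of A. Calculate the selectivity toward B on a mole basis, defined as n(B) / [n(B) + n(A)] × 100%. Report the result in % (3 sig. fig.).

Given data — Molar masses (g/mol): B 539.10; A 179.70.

n(B) = 2870 / 539.10 = 5.324 mol
n(A) = 1020 / 179.70 = 5.676 mol
selectivity = 5.324/(5.324+5.676) × 100 = 48.40 %

48.4 %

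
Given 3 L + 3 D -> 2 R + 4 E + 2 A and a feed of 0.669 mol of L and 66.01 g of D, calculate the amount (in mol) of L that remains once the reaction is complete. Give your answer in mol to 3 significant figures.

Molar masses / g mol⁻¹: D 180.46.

n(L) = 0.6690 mol
n(D) = 66.01 / 180.46 = 0.3658 mol
n/ν for L = 0.6690/3 = 0.2230
n/ν for D = 0.3658/3 = 0.1219
Smallest n/ν is D → limiting reagent.
L consumed = (3/3) × 0.3658 = 0.3658 mol
L remaining = 0.6690 − 0.3658 = 0.3032 mol

0.303 mol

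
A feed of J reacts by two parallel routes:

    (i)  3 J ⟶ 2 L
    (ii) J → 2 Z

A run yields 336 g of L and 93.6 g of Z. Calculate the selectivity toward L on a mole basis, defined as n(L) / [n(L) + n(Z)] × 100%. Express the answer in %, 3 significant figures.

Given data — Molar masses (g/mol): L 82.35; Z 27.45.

54.5 %

n(L) = 336 / 82.35 = 4.080 mol
n(Z) = 93.6 / 27.45 = 3.410 mol
selectivity = 4.080/(4.080+3.410) × 100 = 54.47 %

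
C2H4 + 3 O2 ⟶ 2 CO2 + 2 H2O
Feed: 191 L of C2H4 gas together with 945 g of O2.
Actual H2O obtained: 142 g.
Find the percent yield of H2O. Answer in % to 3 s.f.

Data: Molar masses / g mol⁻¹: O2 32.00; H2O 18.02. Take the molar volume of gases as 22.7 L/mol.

n(C2H4) = 191.0 / 22.7 = 8.414 mol
n(O2) = 945.0 / 32.00 = 29.53 mol
n/ν → C2H4: 8.414, O2: 9.843; C2H4 is limiting.
theoretical n(H2O) = (2/1) × 8.414 = 16.83 mol → 303.3 g
% yield = 142 / 303.3 × 100 = 46.82 %

46.8 %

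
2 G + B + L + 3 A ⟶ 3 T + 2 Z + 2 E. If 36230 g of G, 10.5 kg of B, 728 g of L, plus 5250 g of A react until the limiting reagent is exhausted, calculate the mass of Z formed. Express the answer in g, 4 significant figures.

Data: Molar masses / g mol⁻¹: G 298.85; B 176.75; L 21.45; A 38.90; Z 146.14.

9920 g

n(G) = 36230 / 298.85 = 121.2 mol
n(B) = 10.50×1000 / 176.75 = 59.41 mol
n(L) = 728.0 / 21.45 = 33.94 mol
n(A) = 5250 / 38.90 = 135.0 mol
n/ν for G = 121.2/2 = 60.60
n/ν for B = 59.41/1 = 59.41
n/ν for L = 33.94/1 = 33.94
n/ν for A = 135.0/3 = 45.00
Smallest n/ν is L → limiting reagent.
n(Z) = (2/1) × 33.94 = 67.88 mol
mass = 67.88 × 146.14 = 9920 g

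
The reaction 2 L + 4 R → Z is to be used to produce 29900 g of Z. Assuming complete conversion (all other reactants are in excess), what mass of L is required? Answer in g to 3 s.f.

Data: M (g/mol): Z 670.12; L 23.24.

n(Z) = 29900 / 670.12 = 44.62 mol
n(L) = (2/1) × 44.62 = 89.24 mol
mass = 89.24 × 23.24 = 2074 g

2070 g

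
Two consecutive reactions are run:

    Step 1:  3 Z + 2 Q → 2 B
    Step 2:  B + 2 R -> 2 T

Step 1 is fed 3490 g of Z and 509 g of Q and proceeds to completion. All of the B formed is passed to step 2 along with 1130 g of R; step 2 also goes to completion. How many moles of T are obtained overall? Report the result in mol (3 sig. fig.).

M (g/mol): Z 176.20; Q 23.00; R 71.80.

15.7 mol

Step 1:
n(Z) = 3490 / 176.20 = 19.81 mol
n(Q) = 509.0 / 23.00 = 22.13 mol
n/ν → Z: 6.603, Q: 11.07; Z is limiting.
n(B) produced = (2/3) × 19.81 = 13.21 mol
Step 2:
n(B) available = 13.21 mol
n(R) = 1130 / 71.80 = 15.74 mol
n/ν → B: 13.21, R: 7.870; R is limiting.
n(T) = (2/2) × 15.74 = 15.74 mol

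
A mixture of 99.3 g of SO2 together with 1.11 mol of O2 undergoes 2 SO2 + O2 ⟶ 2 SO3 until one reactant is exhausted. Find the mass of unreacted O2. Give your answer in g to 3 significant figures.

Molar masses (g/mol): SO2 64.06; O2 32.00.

10.7 g

n(SO2) = 99.30 / 64.06 = 1.550 mol
n(O2) = 1.110 mol
n/ν for SO2 = 1.550/2 = 0.7750
n/ν for O2 = 1.110/1 = 1.110
Smallest n/ν is SO2 → limiting reagent.
O2 consumed = (1/2) × 1.550 = 0.7750 mol
O2 remaining = 1.110 − 0.7750 = 0.3350 mol
mass = 0.3350 × 32.00 = 10.72 g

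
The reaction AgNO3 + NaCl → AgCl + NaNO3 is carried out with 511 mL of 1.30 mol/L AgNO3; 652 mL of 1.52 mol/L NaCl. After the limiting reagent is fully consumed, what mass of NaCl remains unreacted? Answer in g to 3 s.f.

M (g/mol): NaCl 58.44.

n(AgNO3) = 1.30 × 511.0/1000 = 0.6643 mol
n(NaCl) = 1.52 × 652.0/1000 = 0.9910 mol
n/ν for AgNO3 = 0.6643/1 = 0.6643
n/ν for NaCl = 0.9910/1 = 0.9910
Smallest n/ν is AgNO3 → limiting reagent.
NaCl consumed = (1/1) × 0.6643 = 0.6643 mol
NaCl remaining = 0.9910 − 0.6643 = 0.3267 mol
mass = 0.3267 × 58.44 = 19.09 g

19.1 g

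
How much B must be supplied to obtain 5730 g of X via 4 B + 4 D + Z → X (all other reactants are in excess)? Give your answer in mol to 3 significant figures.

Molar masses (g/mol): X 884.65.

n(X) = 5730 / 884.65 = 6.477 mol
n(B) = (4/1) × 6.477 = 25.91 mol

25.9 mol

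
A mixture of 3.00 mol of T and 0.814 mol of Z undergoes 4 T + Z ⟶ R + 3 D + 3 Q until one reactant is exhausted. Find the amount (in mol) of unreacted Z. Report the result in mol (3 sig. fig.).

n(T) = 3.000 mol
n(Z) = 0.8140 mol
n/ν → T: 0.7500, Z: 0.8140; T is limiting.
Z consumed = (1/4) × 3.000 = 0.7500 mol
Z remaining = 0.8140 − 0.7500 = 0.06400 mol

0.0640 mol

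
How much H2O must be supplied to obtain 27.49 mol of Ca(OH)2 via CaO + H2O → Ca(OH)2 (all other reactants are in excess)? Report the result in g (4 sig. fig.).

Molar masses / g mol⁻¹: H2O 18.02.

n(Ca(OH)2) = 27.49 mol
n(H2O) = (1/1) × 27.49 = 27.49 mol
mass = 27.49 × 18.02 = 495.4 g

495.4 g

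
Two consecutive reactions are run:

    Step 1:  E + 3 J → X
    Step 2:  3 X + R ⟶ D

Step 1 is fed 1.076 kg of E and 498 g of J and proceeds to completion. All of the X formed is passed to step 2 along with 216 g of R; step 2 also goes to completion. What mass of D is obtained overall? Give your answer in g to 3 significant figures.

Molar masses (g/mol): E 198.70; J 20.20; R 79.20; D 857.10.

Step 1:
n(E) = 1.076×1000 / 198.70 = 5.415 mol
n(J) = 498.0 / 20.20 = 24.65 mol
n/ν for E = 5.415/1 = 5.415
n/ν for J = 24.65/3 = 8.217
Smallest n/ν is E → limiting reagent.
n(X) produced = (1/1) × 5.415 = 5.415 mol
Step 2:
n(X) available = 5.415 mol
n(R) = 216.0 / 79.20 = 2.727 mol
n/ν for X = 5.415/3 = 1.805
n/ν for R = 2.727/1 = 2.727
Smallest n/ν is X → limiting reagent.
n(D) = (1/3) × 5.415 = 1.805 mol
mass = 1.805 × 857.10 = 1547 g

1550 g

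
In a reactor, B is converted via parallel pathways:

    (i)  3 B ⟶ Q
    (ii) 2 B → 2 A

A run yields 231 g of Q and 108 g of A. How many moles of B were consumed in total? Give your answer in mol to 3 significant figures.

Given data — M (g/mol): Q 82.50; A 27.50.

n(Q) = 231 / 82.50 = 2.800 mol
n(A) = 108 / 27.50 = 3.927 mol
n(B) via (i) = (3/1)×2.800 = 8.400 mol
n(B) via (ii) = (2/2)×3.927 = 3.927 mol
total n(B) = 8.400 + 3.927 = 12.33 mol

12.3 mol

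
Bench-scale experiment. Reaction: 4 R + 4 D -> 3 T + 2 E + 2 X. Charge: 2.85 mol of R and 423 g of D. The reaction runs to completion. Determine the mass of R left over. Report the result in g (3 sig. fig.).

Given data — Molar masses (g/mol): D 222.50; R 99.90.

94.8 g

n(R) = 2.850 mol
n(D) = 423.0 / 222.50 = 1.901 mol
n/ν → R: 0.7125, D: 0.4753; D is limiting.
R consumed = (4/4) × 1.901 = 1.901 mol
R remaining = 2.850 − 1.901 = 0.9490 mol
mass = 0.9490 × 99.90 = 94.81 g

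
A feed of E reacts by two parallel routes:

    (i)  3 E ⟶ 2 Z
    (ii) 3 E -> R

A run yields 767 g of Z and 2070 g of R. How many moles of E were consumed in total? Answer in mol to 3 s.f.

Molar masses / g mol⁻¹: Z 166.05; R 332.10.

n(Z) = 767 / 166.05 = 4.619 mol
n(R) = 2070 / 332.10 = 6.233 mol
n(E) via (i) = (3/2)×4.619 = 6.929 mol
n(E) via (ii) = (3/1)×6.233 = 18.70 mol
total n(E) = 6.929 + 18.70 = 25.63 mol

25.6 mol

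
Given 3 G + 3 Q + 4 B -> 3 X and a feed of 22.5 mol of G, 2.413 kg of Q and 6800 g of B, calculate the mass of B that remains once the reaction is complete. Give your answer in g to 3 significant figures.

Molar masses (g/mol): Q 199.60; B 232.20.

3060 g

n(G) = 22.50 mol
n(Q) = 2.413×1000 / 199.60 = 12.09 mol
n(B) = 6800 / 232.20 = 29.29 mol
n/ν for G = 22.50/3 = 7.500
n/ν for Q = 12.09/3 = 4.030
n/ν for B = 29.29/4 = 7.323
Smallest n/ν is Q → limiting reagent.
B consumed = (4/3) × 12.09 = 16.12 mol
B remaining = 29.29 − 16.12 = 13.17 mol
mass = 13.17 × 232.20 = 3058 g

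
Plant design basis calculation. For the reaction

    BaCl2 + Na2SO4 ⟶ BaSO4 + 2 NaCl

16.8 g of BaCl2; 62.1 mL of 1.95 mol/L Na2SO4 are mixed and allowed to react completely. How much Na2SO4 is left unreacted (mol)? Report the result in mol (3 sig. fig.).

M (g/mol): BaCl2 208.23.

0.0404 mol

n(BaCl2) = 16.80 / 208.23 = 0.08068 mol
n(Na2SO4) = 1.95 × 62.10/1000 = 0.1211 mol
n/ν → BaCl2: 0.08068, Na2SO4: 0.1211; BaCl2 is limiting.
Na2SO4 consumed = (1/1) × 0.08068 = 0.08068 mol
Na2SO4 remaining = 0.1211 − 0.08068 = 0.04042 mol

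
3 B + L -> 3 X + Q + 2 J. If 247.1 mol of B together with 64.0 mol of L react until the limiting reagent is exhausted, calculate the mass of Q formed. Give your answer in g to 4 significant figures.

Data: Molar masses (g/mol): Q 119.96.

7677 g

n(B) = 247.1 mol
n(L) = 64.00 mol
n/ν → B: 82.37, L: 64.00; L is limiting.
n(Q) = (1/1) × 64.00 = 64.00 mol
mass = 64.00 × 119.96 = 7677 g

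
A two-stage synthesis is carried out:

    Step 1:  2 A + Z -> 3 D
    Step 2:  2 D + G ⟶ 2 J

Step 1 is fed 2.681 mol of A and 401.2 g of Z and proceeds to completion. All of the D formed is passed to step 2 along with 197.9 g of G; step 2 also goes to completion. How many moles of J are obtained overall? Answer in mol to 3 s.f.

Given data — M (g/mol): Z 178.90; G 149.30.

Step 1:
n(A) = 2.681 mol
n(Z) = 401.2 / 178.90 = 2.243 mol
n/ν → A: 1.341, Z: 2.243; A is limiting.
n(D) produced = (3/2) × 2.681 = 4.022 mol
Step 2:
n(D) available = 4.022 mol
n(G) = 197.9 / 149.30 = 1.326 mol
n/ν → D: 2.011, G: 1.326; G is limiting.
n(J) = (2/1) × 1.326 = 2.652 mol

2.65 mol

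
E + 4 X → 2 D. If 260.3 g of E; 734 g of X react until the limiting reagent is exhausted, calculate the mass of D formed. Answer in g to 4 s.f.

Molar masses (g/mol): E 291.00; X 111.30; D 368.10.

658.5 g

n(E) = 260.3 / 291.00 = 0.8945 mol
n(X) = 734.0 / 111.30 = 6.595 mol
n/ν for E = 0.8945/1 = 0.8945
n/ν for X = 6.595/4 = 1.649
Smallest n/ν is E → limiting reagent.
n(D) = (2/1) × 0.8945 = 1.789 mol
mass = 1.789 × 368.10 = 658.5 g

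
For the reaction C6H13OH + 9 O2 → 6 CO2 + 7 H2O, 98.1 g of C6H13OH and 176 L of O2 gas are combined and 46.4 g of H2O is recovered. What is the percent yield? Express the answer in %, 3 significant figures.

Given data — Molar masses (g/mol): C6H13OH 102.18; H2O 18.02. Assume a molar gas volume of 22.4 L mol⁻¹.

42.1 %

n(C6H13OH) = 98.10 / 102.18 = 0.9601 mol
n(O2) = 176.0 / 22.4 = 7.857 mol
n/ν → C6H13OH: 0.9601, O2: 0.8730; O2 is limiting.
theoretical n(H2O) = (7/9) × 7.857 = 6.111 mol → 110.1 g
% yield = 46.4 / 110.1 × 100 = 42.14 %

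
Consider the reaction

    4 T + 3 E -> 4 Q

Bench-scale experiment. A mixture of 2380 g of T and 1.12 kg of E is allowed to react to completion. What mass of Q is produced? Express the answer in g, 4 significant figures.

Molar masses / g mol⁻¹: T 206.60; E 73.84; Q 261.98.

3018 g

n(T) = 2380 / 206.60 = 11.52 mol
n(E) = 1.120×1000 / 73.84 = 15.17 mol
n/ν for T = 11.52/4 = 2.880
n/ν for E = 15.17/3 = 5.057
Smallest n/ν is T → limiting reagent.
n(Q) = (4/4) × 11.52 = 11.52 mol
mass = 11.52 × 261.98 = 3018 g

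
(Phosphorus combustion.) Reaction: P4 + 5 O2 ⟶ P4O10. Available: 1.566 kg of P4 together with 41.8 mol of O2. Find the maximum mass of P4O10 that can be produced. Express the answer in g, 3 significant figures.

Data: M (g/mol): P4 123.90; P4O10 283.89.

2370 g

n(P4) = 1.566×1000 / 123.90 = 12.64 mol
n(O2) = 41.80 mol
n/ν for P4 = 12.64/1 = 12.64
n/ν for O2 = 41.80/5 = 8.360
Smallest n/ν is O2 → limiting reagent.
n(P4O10) = (1/5) × 41.80 = 8.360 mol
mass = 8.360 × 283.89 = 2373 g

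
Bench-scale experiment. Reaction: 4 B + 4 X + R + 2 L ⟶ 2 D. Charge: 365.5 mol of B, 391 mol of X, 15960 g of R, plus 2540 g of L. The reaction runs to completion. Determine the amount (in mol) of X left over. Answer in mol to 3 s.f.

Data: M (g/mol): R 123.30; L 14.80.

47.8 mol

n(B) = 365.5 mol
n(X) = 391.0 mol
n(R) = 15960 / 123.30 = 129.4 mol
n(L) = 2540 / 14.80 = 171.6 mol
n/ν for B = 365.5/4 = 91.38
n/ν for X = 391.0/4 = 97.75
n/ν for R = 129.4/1 = 129.4
n/ν for L = 171.6/2 = 85.80
Smallest n/ν is L → limiting reagent.
X consumed = (4/2) × 171.6 = 343.2 mol
X remaining = 391.0 − 343.2 = 47.80 mol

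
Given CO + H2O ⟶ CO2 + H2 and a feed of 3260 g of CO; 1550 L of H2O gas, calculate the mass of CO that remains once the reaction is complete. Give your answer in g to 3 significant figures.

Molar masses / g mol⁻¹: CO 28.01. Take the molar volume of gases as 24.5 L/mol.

n(CO) = 3260 / 28.01 = 116.4 mol
n(H2O) = 1550 / 24.5 = 63.27 mol
n/ν for CO = 116.4/1 = 116.4
n/ν for H2O = 63.27/1 = 63.27
Smallest n/ν is H2O → limiting reagent.
CO consumed = (1/1) × 63.27 = 63.27 mol
CO remaining = 116.4 − 63.27 = 53.13 mol
mass = 53.13 × 28.01 = 1488 g

1490 g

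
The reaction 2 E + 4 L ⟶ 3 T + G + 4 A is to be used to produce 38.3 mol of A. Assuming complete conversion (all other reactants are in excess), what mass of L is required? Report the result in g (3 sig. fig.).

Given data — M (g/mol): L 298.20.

11400 g

n(A) = 38.30 mol
n(L) = (4/4) × 38.30 = 38.30 mol
mass = 38.30 × 298.20 = 11420 g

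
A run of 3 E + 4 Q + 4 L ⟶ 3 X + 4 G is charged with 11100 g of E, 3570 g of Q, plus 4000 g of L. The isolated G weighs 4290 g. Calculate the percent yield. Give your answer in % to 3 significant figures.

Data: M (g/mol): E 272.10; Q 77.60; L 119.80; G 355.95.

n(E) = 11100 / 272.10 = 40.79 mol
n(Q) = 3570 / 77.60 = 46.01 mol
n(L) = 4000 / 119.80 = 33.39 mol
n/ν for E = 40.79/3 = 13.60
n/ν for Q = 46.01/4 = 11.50
n/ν for L = 33.39/4 = 8.348
Smallest n/ν is L → limiting reagent.
theoretical n(G) = (4/4) × 33.39 = 33.39 mol → 11890 g
% yield = 4290 / 11890 × 100 = 36.08 %

36.1 %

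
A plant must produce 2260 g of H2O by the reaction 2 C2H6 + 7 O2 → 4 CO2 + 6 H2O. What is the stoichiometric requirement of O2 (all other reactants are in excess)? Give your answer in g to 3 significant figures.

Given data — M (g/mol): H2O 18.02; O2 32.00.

4680 g

n(H2O) = 2260 / 18.02 = 125.4 mol
n(O2) = (7/6) × 125.4 = 146.3 mol
mass = 146.3 × 32.00 = 4682 g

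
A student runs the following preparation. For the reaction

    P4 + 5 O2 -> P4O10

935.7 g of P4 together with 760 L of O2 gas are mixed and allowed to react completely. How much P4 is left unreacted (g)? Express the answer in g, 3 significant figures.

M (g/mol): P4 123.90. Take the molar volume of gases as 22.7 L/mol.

106 g

n(P4) = 935.7 / 123.90 = 7.552 mol
n(O2) = 760.0 / 22.7 = 33.48 mol
n/ν → P4: 7.552, O2: 6.696; O2 is limiting.
P4 consumed = (1/5) × 33.48 = 6.696 mol
P4 remaining = 7.552 − 6.696 = 0.8560 mol
mass = 0.8560 × 123.90 = 106.1 g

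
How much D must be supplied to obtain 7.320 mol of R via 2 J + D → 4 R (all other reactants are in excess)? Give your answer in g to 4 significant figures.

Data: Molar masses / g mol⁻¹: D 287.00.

525.2 g

n(R) = 7.320 mol
n(D) = (1/4) × 7.320 = 1.830 mol
mass = 1.830 × 287.00 = 525.2 g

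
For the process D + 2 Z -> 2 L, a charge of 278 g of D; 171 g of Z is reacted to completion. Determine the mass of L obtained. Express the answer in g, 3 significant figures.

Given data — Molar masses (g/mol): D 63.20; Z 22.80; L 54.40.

n(D) = 278.0 / 63.20 = 4.399 mol
n(Z) = 171.0 / 22.80 = 7.500 mol
n/ν → D: 4.399, Z: 3.750; Z is limiting.
n(L) = (2/2) × 7.500 = 7.500 mol
mass = 7.500 × 54.40 = 408.0 g

408 g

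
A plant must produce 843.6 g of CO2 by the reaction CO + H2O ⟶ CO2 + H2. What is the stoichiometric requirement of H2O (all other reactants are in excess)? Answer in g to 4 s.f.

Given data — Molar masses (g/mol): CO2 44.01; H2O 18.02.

n(CO2) = 843.6 / 44.01 = 19.17 mol
n(H2O) = (1/1) × 19.17 = 19.17 mol
mass = 19.17 × 18.02 = 345.4 g

345.4 g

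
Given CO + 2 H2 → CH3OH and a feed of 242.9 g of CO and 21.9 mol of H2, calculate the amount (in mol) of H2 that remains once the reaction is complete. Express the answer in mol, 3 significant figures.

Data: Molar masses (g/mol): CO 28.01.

4.56 mol

n(CO) = 242.9 / 28.01 = 8.672 mol
n(H2) = 21.90 mol
n/ν → CO: 8.672, H2: 10.95; CO is limiting.
H2 consumed = (2/1) × 8.672 = 17.34 mol
H2 remaining = 21.90 − 17.34 = 4.560 mol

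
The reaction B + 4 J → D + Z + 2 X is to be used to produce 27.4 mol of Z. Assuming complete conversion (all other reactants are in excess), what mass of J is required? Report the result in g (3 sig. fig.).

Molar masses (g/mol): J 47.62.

5220 g

n(Z) = 27.40 mol
n(J) = (4/1) × 27.40 = 109.6 mol
mass = 109.6 × 47.62 = 5219 g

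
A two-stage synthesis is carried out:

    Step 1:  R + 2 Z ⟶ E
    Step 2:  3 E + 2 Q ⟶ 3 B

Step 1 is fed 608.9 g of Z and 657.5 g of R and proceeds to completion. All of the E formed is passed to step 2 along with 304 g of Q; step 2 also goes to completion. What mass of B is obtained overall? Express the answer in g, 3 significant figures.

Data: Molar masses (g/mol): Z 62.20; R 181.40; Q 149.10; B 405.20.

Step 1:
n(Z) = 608.9 / 62.20 = 9.789 mol
n(R) = 657.5 / 181.40 = 3.625 mol
n/ν → Z: 4.895, R: 3.625; R is limiting.
n(E) produced = (1/1) × 3.625 = 3.625 mol
Step 2:
n(E) available = 3.625 mol
n(Q) = 304.0 / 149.10 = 2.039 mol
n/ν → E: 1.208, Q: 1.020; Q is limiting.
n(B) = (3/2) × 2.039 = 3.059 mol
mass = 3.059 × 405.20 = 1240 g

1240 g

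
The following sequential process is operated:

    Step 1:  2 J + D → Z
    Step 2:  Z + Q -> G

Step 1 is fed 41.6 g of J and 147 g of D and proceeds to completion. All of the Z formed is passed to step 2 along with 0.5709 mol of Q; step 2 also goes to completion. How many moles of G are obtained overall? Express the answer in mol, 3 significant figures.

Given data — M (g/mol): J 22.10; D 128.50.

Step 1:
n(J) = 41.60 / 22.10 = 1.882 mol
n(D) = 147.0 / 128.50 = 1.144 mol
n/ν for J = 1.882/2 = 0.9410
n/ν for D = 1.144/1 = 1.144
Smallest n/ν is J → limiting reagent.
n(Z) produced = (1/2) × 1.882 = 0.9410 mol
Step 2:
n(Z) available = 0.9410 mol
n(Q) = 0.5709 mol
n/ν for Z = 0.9410/1 = 0.9410
n/ν for Q = 0.5709/1 = 0.5709
Smallest n/ν is Q → limiting reagent.
n(G) = (1/1) × 0.5709 = 0.5709 mol

0.571 mol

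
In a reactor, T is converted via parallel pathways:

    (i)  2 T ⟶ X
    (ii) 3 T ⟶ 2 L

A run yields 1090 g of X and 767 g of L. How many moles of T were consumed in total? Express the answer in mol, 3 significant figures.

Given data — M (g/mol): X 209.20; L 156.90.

17.8 mol

n(X) = 1090 / 209.20 = 5.210 mol
n(L) = 767 / 156.90 = 4.888 mol
n(T) via (i) = (2/1)×5.210 = 10.42 mol
n(T) via (ii) = (3/2)×4.888 = 7.332 mol
total n(T) = 10.42 + 7.332 = 17.75 mol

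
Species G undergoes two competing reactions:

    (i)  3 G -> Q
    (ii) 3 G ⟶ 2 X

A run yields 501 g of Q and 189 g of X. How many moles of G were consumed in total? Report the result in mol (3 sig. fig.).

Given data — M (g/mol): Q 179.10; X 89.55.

n(Q) = 501 / 179.10 = 2.797 mol
n(X) = 189 / 89.55 = 2.111 mol
n(G) via (i) = (3/1)×2.797 = 8.391 mol
n(G) via (ii) = (3/2)×2.111 = 3.167 mol
total n(G) = 8.391 + 3.167 = 11.56 mol

11.6 mol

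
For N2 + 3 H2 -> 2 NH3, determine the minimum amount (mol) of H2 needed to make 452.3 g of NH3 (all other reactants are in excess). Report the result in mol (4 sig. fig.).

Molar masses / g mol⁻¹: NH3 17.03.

39.84 mol

n(NH3) = 452.3 / 17.03 = 26.56 mol
n(H2) = (3/2) × 26.56 = 39.84 mol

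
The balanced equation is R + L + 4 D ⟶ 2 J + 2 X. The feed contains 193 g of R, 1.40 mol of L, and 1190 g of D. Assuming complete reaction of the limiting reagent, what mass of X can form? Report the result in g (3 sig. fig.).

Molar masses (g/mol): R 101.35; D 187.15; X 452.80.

n(R) = 193.0 / 101.35 = 1.904 mol
n(L) = 1.400 mol
n(D) = 1190 / 187.15 = 6.359 mol
n/ν for R = 1.904/1 = 1.904
n/ν for L = 1.400/1 = 1.400
n/ν for D = 6.359/4 = 1.590
Smallest n/ν is L → limiting reagent.
n(X) = (2/1) × 1.400 = 2.800 mol
mass = 2.800 × 452.80 = 1268 g

1270 g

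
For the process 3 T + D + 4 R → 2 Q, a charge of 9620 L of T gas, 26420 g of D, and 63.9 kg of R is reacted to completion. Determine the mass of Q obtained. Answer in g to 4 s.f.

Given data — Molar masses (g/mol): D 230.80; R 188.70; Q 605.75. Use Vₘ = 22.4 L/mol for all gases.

102600 g

n(T) = 9620 / 22.4 = 429.5 mol
n(D) = 26420 / 230.80 = 114.5 mol
n(R) = 63.90×1000 / 188.70 = 338.6 mol
n/ν for T = 429.5/3 = 143.2
n/ν for D = 114.5/1 = 114.5
n/ν for R = 338.6/4 = 84.65
Smallest n/ν is R → limiting reagent.
n(Q) = (2/4) × 338.6 = 169.3 mol
mass = 169.3 × 605.75 = 102600 g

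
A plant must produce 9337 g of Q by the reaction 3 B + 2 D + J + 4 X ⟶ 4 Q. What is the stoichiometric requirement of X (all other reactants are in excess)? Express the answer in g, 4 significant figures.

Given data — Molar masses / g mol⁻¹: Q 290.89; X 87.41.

n(Q) = 9337 / 290.89 = 32.10 mol
n(X) = (4/4) × 32.10 = 32.10 mol
mass = 32.10 × 87.41 = 2806 g

2806 g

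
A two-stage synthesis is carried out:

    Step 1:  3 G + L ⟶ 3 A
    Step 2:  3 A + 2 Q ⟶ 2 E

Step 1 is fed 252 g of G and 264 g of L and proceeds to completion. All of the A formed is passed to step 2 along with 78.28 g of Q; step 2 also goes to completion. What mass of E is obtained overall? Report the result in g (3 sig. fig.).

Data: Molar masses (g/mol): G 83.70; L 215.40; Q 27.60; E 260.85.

524 g

Step 1:
n(G) = 252.0 / 83.70 = 3.011 mol
n(L) = 264.0 / 215.40 = 1.226 mol
n/ν for G = 3.011/3 = 1.004
n/ν for L = 1.226/1 = 1.226
Smallest n/ν is G → limiting reagent.
n(A) produced = (3/3) × 3.011 = 3.011 mol
Step 2:
n(A) available = 3.011 mol
n(Q) = 78.28 / 27.60 = 2.836 mol
n/ν for A = 3.011/3 = 1.004
n/ν for Q = 2.836/2 = 1.418
Smallest n/ν is A → limiting reagent.
n(E) = (2/3) × 3.011 = 2.007 mol
mass = 2.007 × 260.85 = 523.5 g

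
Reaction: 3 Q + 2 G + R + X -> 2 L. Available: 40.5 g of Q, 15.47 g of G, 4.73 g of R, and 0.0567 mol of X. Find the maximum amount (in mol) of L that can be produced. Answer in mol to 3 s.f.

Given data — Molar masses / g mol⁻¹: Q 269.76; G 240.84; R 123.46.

n(Q) = 40.50 / 269.76 = 0.1501 mol
n(G) = 15.47 / 240.84 = 0.06423 mol
n(R) = 4.730 / 123.46 = 0.03831 mol
n(X) = 0.05670 mol
n/ν for Q = 0.1501/3 = 0.05003
n/ν for G = 0.06423/2 = 0.03212
n/ν for R = 0.03831/1 = 0.03831
n/ν for X = 0.05670/1 = 0.05670
Smallest n/ν is G → limiting reagent.
n(L) = (2/2) × 0.06423 = 0.06423 mol

0.0642 mol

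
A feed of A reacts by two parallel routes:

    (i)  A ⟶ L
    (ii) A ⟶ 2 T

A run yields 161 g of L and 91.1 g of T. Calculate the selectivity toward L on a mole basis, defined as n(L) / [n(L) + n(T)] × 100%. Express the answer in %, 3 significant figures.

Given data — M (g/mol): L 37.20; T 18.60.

n(L) = 161 / 37.20 = 4.328 mol
n(T) = 91.1 / 18.60 = 4.898 mol
selectivity = 4.328/(4.328+4.898) × 100 = 46.91 %

46.9 %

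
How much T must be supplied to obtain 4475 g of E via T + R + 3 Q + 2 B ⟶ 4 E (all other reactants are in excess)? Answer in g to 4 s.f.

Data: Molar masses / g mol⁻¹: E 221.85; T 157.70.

n(E) = 4475 / 221.85 = 20.17 mol
n(T) = (1/4) × 20.17 = 5.043 mol
mass = 5.043 × 157.70 = 795.3 g

795.3 g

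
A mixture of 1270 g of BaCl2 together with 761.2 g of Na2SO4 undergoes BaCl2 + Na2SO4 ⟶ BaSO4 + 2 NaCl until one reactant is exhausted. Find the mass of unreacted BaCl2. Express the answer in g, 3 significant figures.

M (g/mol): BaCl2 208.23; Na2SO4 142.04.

n(BaCl2) = 1270 / 208.23 = 6.099 mol
n(Na2SO4) = 761.2 / 142.04 = 5.359 mol
n/ν → BaCl2: 6.099, Na2SO4: 5.359; Na2SO4 is limiting.
BaCl2 consumed = (1/1) × 5.359 = 5.359 mol
BaCl2 remaining = 6.099 − 5.359 = 0.7400 mol
mass = 0.7400 × 208.23 = 154.1 g

154 g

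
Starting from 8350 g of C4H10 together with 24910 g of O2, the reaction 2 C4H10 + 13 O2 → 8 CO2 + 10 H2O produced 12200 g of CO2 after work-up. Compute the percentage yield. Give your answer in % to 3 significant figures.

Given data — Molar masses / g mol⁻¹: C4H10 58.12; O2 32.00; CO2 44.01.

57.9 %

n(C4H10) = 8350 / 58.12 = 143.7 mol
n(O2) = 24910 / 32.00 = 778.4 mol
n/ν → C4H10: 71.85, O2: 59.88; O2 is limiting.
theoretical n(CO2) = (8/13) × 778.4 = 479.0 mol → 21080 g
% yield = 12200 / 21080 × 100 = 57.87 %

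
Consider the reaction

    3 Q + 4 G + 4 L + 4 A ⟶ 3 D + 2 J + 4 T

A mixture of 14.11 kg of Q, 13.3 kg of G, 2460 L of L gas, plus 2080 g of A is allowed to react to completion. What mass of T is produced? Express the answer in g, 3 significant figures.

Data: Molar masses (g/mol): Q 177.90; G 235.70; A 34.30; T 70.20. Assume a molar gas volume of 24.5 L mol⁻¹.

3960 g

n(Q) = 14.11×1000 / 177.90 = 79.31 mol
n(G) = 13.30×1000 / 235.70 = 56.43 mol
n(L) = 2460 / 24.5 = 100.4 mol
n(A) = 2080 / 34.30 = 60.64 mol
n/ν → Q: 26.44, G: 14.11, L: 25.10, A: 15.16; G is limiting.
n(T) = (4/4) × 56.43 = 56.43 mol
mass = 56.43 × 70.20 = 3961 g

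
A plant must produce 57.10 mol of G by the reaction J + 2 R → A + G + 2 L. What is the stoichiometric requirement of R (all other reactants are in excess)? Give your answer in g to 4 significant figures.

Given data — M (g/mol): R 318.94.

n(G) = 57.10 mol
n(R) = (2/1) × 57.10 = 114.2 mol
mass = 114.2 × 318.94 = 36420 g

36420 g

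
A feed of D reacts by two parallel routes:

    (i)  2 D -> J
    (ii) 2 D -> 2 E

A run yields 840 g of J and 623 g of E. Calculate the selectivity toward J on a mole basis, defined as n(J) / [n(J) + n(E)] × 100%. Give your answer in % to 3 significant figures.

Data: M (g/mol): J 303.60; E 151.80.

n(J) = 840 / 303.60 = 2.767 mol
n(E) = 623 / 151.80 = 4.104 mol
selectivity = 2.767/(2.767+4.104) × 100 = 40.27 %

40.3 %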